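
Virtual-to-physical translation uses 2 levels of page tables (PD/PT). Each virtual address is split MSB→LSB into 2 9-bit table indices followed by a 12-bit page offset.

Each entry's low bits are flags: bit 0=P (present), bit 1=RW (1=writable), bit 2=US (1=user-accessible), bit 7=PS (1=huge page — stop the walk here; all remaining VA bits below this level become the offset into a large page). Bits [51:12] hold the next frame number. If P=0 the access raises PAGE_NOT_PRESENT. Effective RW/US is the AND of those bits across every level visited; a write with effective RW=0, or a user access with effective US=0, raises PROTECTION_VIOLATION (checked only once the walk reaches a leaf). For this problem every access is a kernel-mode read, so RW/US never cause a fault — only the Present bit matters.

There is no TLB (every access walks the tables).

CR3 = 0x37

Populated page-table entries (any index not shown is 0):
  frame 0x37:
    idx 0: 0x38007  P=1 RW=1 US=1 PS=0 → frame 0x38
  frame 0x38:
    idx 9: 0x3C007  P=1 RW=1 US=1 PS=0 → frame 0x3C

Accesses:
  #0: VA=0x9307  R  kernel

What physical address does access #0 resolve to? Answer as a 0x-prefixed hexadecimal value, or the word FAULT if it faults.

Per-access translation:
#0 VA=0x9307 (r,kernel):
  lvl0: tbl 0x37, slot 0 ⇒ 0x38007 (P1/RW1/US1/PS0)
  lvl1: tbl 0x38, slot 9 ⇒ 0x3C007 (P1/RW1/US1/PS0)
  → PA=0x3C307  (2 entries read)

Access #0 PA: 0x3C307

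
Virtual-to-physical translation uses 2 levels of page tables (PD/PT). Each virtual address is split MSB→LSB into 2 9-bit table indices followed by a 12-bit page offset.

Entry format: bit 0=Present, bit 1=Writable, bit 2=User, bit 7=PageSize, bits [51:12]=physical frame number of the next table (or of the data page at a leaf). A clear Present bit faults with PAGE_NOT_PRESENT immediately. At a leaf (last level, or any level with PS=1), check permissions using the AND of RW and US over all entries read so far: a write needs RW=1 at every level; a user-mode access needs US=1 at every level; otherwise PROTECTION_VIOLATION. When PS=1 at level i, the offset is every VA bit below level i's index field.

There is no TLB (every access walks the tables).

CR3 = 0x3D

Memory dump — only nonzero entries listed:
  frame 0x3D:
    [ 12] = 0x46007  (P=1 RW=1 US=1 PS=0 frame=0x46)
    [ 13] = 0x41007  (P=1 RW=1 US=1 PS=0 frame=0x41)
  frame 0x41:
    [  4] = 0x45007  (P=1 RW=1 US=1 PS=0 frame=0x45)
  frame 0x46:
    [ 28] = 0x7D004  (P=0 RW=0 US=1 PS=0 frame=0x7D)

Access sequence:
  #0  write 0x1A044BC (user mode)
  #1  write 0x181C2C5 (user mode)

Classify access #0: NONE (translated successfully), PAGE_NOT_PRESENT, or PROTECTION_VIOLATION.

Walk each access:
#0 VA=0x1A044BC (w,user):
  [0] read 0x3D idx=13: raw=0x41007 flags P=1 W=1 U=1 S=0
  [1] read 0x41 idx=4: raw=0x45007 flags P=1 W=1 U=1 S=0
  ⇒ phys 0x454BC  [2 reads]
#1 VA=0x181C2C5 (w,user):
  [0] read 0x3D idx=12: raw=0x46007 flags P=1 W=1 U=1 S=0
  [1] read 0x46 idx=28: raw=0x7D004 flags P=0 W=0 U=1 S=0
  → PAGE_NOT_PRESENT  (2 entries read)

Access #0 fault: NONE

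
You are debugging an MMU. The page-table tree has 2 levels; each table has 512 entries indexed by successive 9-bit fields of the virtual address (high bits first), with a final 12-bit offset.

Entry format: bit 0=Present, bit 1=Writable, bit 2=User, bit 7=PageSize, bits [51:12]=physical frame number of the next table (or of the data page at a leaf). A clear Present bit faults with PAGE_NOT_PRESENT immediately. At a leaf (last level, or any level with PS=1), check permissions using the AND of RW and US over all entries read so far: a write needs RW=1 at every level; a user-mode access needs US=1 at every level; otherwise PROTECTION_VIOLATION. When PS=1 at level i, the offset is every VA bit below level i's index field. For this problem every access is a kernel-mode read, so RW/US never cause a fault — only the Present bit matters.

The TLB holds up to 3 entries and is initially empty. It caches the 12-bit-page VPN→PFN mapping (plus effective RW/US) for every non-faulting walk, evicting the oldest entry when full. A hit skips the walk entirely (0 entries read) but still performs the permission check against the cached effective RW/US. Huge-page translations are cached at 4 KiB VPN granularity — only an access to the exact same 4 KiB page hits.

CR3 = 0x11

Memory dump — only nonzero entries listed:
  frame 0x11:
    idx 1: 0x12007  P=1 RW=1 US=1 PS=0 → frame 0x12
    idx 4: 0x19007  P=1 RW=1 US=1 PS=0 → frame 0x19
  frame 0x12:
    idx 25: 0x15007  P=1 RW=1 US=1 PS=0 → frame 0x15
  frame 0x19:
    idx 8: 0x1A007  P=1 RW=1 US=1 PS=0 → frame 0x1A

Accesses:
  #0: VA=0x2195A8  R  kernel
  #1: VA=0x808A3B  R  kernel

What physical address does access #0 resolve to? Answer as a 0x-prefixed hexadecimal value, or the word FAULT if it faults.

Trace:
#0 VA=0x2195A8 (r,kernel):
  lvl0: tbl 0x11, slot 1 ⇒ 0x12007 (P1/RW1/US1/PS0)
  lvl1: tbl 0x12, slot 25 ⇒ 0x15007 (P1/RW1/US1/PS0)
  → PA=0x155A8  (2 entries read)
#1 VA=0x808A3B (r,kernel):
  lvl0: tbl 0x11, slot 4 ⇒ 0x19007 (P1/RW1/US1/PS0)
  lvl1: tbl 0x19, slot 8 ⇒ 0x1A007 (P1/RW1/US1/PS0)
  → PA=0x1AA3B  (2 entries read)

Access #0 PA: 0x155A8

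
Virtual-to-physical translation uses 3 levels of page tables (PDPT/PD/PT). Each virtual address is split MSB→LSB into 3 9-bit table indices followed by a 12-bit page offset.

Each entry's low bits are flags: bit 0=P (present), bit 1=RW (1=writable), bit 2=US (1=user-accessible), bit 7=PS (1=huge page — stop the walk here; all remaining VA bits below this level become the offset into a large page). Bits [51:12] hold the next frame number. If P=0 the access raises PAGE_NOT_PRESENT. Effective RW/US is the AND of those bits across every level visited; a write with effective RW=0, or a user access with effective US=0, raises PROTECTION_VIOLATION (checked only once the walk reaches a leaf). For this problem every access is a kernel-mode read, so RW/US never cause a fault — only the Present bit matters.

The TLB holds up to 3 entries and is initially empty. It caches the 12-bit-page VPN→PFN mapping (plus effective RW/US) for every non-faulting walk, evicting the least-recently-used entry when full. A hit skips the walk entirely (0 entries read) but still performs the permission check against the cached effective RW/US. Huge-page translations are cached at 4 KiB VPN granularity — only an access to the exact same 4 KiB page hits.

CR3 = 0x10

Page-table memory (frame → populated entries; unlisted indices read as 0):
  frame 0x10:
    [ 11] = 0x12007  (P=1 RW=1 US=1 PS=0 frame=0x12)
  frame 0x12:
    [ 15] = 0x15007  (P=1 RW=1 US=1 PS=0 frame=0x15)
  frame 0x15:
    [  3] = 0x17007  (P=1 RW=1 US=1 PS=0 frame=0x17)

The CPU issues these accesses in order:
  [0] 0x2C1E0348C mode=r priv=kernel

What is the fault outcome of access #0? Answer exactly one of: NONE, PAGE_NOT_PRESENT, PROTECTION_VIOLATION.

Walk each access:
#0 VA=0x2C1E0348C (r,kernel):
  [0] read 0x10 idx=11: raw=0x12007 flags P=1 W=1 U=1 S=0
  [1] read 0x12 idx=15: raw=0x15007 flags P=1 W=1 U=1 S=0
  [2] read 0x15 idx=3: raw=0x17007 flags P=1 W=1 U=1 S=0
  ⇒ phys 0x1748C  [3 reads]

Access #0 fault: NONE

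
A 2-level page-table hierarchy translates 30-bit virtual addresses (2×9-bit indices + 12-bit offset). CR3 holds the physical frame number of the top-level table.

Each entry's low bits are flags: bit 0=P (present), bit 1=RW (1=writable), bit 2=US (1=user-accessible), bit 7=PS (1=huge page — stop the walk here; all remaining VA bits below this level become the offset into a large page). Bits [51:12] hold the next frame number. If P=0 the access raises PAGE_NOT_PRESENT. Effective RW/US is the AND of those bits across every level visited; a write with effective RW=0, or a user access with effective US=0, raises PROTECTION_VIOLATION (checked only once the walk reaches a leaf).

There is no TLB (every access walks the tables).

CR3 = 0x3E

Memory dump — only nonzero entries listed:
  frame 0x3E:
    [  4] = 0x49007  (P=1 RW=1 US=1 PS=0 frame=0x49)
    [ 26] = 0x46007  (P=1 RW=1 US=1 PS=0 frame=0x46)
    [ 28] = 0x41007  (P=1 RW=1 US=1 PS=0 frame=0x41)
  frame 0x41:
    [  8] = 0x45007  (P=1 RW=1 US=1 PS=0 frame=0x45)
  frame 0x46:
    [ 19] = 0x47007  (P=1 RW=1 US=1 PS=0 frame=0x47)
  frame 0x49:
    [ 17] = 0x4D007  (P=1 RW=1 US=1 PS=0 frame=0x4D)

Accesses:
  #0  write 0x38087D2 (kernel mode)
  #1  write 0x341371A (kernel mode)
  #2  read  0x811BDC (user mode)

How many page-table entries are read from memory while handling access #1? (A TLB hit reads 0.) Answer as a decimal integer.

Per-access translation:
#0 VA=0x38087D2 (w,kernel):
  L0: frame=0x3E idx=28 entry=0x41007 [P=1 RW=1 US=1 PS=0]
  L1: frame=0x41 idx=8 entry=0x45007 [P=1 RW=1 US=1 PS=0]
  → PA=0x457D2  (2 entries read)
#1 VA=0x341371A (w,kernel):
  L0: frame=0x3E idx=26 entry=0x46007 [P=1 RW=1 US=1 PS=0]
  L1: frame=0x46 idx=19 entry=0x47007 [P=1 RW=1 US=1 PS=0]
  → PA=0x4771A  (2 entries read)
#2 VA=0x811BDC (r,user):
  L0: frame=0x3E idx=4 entry=0x49007 [P=1 RW=1 US=1 PS=0]
  L1: frame=0x49 idx=17 entry=0x4D007 [P=1 RW=1 US=1 PS=0]
  → PA=0x4DBDC  (2 entries read)

Entries read for #1: 2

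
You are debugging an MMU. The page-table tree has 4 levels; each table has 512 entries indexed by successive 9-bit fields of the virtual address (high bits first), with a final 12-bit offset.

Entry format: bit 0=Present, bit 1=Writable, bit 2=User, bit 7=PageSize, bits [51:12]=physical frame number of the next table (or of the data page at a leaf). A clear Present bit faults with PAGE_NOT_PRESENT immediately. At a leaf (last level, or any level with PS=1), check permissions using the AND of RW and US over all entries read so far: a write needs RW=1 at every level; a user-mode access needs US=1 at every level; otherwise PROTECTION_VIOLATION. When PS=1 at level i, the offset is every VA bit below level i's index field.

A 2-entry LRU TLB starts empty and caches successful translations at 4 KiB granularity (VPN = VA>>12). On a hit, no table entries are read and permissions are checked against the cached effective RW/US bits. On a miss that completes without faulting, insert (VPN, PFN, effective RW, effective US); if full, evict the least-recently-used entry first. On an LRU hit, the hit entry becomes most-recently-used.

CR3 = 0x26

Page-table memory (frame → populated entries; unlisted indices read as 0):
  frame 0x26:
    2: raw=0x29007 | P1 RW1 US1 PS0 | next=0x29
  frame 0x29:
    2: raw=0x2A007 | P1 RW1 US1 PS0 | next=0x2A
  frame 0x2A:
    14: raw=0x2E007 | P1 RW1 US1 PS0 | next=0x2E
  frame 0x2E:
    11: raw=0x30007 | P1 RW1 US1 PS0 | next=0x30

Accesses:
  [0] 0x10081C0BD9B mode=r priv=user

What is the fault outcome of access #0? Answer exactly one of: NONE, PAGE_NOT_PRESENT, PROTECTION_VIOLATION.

Walk each access:
#0 VA=0x10081C0BD9B (r,user):
  L0 @0x26[2] → 0x29007  P=1,RW=1,US=1,PS=0
  L1 @0x29[2] → 0x2A007  P=1,RW=1,US=1,PS=0
  L2 @0x2A[14] → 0x2E007  P=1,RW=1,US=1,PS=0
  L3 @0x2E[11] → 0x30007  P=1,RW=1,US=1,PS=0
  ⇒ phys 0x30D9B  [4 reads]

Access #0 fault: NONE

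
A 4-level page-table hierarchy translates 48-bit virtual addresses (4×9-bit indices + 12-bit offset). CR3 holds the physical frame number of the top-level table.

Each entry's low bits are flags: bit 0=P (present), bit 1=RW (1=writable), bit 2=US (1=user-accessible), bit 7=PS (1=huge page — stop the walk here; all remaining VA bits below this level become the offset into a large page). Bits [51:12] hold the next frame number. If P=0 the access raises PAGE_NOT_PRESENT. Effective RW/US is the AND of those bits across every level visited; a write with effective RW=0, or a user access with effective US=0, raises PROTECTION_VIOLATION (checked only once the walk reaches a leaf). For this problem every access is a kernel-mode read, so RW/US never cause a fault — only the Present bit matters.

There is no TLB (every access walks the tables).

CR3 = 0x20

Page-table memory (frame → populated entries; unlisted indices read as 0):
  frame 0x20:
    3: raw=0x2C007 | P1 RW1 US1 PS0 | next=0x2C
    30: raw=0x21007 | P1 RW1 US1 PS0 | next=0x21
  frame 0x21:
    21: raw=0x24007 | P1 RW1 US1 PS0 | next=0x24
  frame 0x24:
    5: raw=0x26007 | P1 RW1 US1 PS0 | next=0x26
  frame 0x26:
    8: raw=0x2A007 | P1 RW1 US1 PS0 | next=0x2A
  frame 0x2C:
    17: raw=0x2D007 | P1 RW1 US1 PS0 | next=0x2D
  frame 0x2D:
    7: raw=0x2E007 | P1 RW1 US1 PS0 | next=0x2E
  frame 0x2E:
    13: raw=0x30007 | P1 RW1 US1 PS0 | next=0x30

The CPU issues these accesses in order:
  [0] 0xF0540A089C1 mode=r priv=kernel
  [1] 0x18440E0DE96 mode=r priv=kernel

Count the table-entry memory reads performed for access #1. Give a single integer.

Trace:
#0 VA=0xF0540A089C1 (r,kernel):
  lvl0: tbl 0x20, slot 30 ⇒ 0x21007 (P1/RW1/US1/PS0)
  lvl1: tbl 0x21, slot 21 ⇒ 0x24007 (P1/RW1/US1/PS0)
  lvl2: tbl 0x24, slot 5 ⇒ 0x26007 (P1/RW1/US1/PS0)
  lvl3: tbl 0x26, slot 8 ⇒ 0x2A007 (P1/RW1/US1/PS0)
  → PA=0x2A9C1  (4 entries read)
#1 VA=0x18440E0DE96 (r,kernel):
  lvl0: tbl 0x20, slot 3 ⇒ 0x2C007 (P1/RW1/US1/PS0)
  lvl1: tbl 0x2C, slot 17 ⇒ 0x2D007 (P1/RW1/US1/PS0)
  lvl2: tbl 0x2D, slot 7 ⇒ 0x2E007 (P1/RW1/US1/PS0)
  lvl3: tbl 0x2E, slot 13 ⇒ 0x30007 (P1/RW1/US1/PS0)
  → PA=0x30E96  (4 entries read)

Entries read for #1: 4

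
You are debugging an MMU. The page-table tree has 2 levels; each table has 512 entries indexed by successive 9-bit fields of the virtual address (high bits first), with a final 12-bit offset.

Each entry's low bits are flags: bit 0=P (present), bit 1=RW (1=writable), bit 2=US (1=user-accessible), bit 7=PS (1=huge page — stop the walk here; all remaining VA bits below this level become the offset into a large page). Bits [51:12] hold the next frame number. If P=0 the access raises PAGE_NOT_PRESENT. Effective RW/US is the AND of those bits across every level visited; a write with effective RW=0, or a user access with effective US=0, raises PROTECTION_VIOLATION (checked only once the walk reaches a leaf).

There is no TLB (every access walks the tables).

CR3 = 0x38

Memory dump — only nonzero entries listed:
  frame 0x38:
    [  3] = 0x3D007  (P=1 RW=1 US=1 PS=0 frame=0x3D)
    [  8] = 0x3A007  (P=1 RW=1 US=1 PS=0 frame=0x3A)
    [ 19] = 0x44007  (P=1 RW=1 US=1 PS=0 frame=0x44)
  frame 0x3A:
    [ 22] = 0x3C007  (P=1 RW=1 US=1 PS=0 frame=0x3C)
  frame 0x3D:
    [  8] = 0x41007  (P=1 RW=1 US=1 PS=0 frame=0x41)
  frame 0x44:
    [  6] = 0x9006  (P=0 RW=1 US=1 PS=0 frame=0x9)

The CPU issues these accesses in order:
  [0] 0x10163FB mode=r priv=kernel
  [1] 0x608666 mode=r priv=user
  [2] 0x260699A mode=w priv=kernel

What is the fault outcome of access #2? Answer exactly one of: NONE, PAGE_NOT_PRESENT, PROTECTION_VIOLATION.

Trace:
#0 VA=0x10163FB (r,kernel):
  L0 @0x38[8] → 0x3A007  P=1,RW=1,US=1,PS=0
  L1 @0x3A[22] → 0x3C007  P=1,RW=1,US=1,PS=0
  ⇒ phys 0x3C3FB  [2 reads]
#1 VA=0x608666 (r,user):
  L0 @0x38[3] → 0x3D007  P=1,RW=1,US=1,PS=0
  L1 @0x3D[8] → 0x41007  P=1,RW=1,US=1,PS=0
  ⇒ phys 0x41666  [2 reads]
#2 VA=0x260699A (w,kernel):
  L0 @0x38[19] → 0x44007  P=1,RW=1,US=1,PS=0
  L1 @0x44[6] → 0x9006  P=0,RW=1,US=1,PS=0
  ✗ PAGE_NOT_PRESENT  [2 reads]

Access #2 fault: PAGE_NOT_PRESENT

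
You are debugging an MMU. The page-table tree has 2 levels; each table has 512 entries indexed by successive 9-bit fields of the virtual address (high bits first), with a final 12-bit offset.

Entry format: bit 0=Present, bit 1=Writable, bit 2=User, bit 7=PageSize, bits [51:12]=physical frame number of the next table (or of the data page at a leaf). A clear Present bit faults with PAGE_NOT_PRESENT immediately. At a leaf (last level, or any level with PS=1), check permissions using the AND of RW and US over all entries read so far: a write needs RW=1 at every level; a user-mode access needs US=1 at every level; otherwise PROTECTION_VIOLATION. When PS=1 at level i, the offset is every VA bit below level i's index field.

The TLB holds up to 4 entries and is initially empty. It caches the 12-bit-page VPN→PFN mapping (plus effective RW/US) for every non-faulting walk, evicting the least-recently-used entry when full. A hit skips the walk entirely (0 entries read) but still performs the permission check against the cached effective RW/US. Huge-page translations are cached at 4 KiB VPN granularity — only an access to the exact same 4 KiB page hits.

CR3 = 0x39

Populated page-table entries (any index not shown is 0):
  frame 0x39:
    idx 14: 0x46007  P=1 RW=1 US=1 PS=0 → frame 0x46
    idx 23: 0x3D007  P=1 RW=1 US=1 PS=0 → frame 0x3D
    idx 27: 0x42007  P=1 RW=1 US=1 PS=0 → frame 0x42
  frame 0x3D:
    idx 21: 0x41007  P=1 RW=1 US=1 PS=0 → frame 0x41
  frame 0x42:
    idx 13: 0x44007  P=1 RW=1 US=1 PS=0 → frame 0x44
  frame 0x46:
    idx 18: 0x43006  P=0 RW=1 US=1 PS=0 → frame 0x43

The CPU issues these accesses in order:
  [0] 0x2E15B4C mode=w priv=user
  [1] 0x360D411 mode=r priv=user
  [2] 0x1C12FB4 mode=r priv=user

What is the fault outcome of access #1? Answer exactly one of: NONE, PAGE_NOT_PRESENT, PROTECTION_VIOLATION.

Walk each access:
#0 VA=0x2E15B4C (w,user):
  lvl0: tbl 0x39, slot 23 ⇒ 0x3D007 (P1/RW1/US1/PS0)
  lvl1: tbl 0x3D, slot 21 ⇒ 0x41007 (P1/RW1/US1/PS0)
  ⇒ phys 0x41B4C  [2 reads]
#1 VA=0x360D411 (r,user):
  lvl0: tbl 0x39, slot 27 ⇒ 0x42007 (P1/RW1/US1/PS0)
  lvl1: tbl 0x42, slot 13 ⇒ 0x44007 (P1/RW1/US1/PS0)
  ⇒ phys 0x44411  [2 reads]
#2 VA=0x1C12FB4 (r,user):
  lvl0: tbl 0x39, slot 14 ⇒ 0x46007 (P1/RW1/US1/PS0)
  lvl1: tbl 0x46, slot 18 ⇒ 0x43006 (P0/RW1/US1/PS0)
  ✗ PAGE_NOT_PRESENT  [2 reads]

Access #1 fault: NONE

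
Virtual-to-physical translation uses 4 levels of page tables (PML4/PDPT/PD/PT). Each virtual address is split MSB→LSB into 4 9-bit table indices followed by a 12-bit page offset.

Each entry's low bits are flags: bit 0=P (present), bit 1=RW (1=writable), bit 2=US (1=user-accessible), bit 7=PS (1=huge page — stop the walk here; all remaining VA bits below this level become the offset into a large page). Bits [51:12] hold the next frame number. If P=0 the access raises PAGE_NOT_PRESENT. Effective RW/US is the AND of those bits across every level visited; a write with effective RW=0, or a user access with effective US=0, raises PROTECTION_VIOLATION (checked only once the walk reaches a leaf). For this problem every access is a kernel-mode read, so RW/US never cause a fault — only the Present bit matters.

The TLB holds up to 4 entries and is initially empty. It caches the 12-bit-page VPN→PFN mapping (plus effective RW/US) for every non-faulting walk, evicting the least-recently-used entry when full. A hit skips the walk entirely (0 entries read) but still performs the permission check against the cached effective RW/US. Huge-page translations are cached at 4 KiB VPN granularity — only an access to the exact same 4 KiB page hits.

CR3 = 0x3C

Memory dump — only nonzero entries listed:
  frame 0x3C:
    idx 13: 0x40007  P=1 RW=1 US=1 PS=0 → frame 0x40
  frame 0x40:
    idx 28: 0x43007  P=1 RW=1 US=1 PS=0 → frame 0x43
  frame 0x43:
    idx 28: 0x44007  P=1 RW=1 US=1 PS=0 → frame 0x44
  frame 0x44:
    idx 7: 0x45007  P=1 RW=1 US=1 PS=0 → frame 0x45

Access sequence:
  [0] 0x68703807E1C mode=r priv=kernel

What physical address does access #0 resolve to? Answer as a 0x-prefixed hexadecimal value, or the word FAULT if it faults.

Trace:
#0 VA=0x68703807E1C (r,kernel):
  lvl0: tbl 0x3C, slot 13 ⇒ 0x40007 (P1/RW1/US1/PS0)
  lvl1: tbl 0x40, slot 28 ⇒ 0x43007 (P1/RW1/US1/PS0)
  lvl2: tbl 0x43, slot 28 ⇒ 0x44007 (P1/RW1/US1/PS0)
  lvl3: tbl 0x44, slot 7 ⇒ 0x45007 (P1/RW1/US1/PS0)
  ⇒ phys 0x45E1C  [4 reads]

Access #0 PA: 0x45E1C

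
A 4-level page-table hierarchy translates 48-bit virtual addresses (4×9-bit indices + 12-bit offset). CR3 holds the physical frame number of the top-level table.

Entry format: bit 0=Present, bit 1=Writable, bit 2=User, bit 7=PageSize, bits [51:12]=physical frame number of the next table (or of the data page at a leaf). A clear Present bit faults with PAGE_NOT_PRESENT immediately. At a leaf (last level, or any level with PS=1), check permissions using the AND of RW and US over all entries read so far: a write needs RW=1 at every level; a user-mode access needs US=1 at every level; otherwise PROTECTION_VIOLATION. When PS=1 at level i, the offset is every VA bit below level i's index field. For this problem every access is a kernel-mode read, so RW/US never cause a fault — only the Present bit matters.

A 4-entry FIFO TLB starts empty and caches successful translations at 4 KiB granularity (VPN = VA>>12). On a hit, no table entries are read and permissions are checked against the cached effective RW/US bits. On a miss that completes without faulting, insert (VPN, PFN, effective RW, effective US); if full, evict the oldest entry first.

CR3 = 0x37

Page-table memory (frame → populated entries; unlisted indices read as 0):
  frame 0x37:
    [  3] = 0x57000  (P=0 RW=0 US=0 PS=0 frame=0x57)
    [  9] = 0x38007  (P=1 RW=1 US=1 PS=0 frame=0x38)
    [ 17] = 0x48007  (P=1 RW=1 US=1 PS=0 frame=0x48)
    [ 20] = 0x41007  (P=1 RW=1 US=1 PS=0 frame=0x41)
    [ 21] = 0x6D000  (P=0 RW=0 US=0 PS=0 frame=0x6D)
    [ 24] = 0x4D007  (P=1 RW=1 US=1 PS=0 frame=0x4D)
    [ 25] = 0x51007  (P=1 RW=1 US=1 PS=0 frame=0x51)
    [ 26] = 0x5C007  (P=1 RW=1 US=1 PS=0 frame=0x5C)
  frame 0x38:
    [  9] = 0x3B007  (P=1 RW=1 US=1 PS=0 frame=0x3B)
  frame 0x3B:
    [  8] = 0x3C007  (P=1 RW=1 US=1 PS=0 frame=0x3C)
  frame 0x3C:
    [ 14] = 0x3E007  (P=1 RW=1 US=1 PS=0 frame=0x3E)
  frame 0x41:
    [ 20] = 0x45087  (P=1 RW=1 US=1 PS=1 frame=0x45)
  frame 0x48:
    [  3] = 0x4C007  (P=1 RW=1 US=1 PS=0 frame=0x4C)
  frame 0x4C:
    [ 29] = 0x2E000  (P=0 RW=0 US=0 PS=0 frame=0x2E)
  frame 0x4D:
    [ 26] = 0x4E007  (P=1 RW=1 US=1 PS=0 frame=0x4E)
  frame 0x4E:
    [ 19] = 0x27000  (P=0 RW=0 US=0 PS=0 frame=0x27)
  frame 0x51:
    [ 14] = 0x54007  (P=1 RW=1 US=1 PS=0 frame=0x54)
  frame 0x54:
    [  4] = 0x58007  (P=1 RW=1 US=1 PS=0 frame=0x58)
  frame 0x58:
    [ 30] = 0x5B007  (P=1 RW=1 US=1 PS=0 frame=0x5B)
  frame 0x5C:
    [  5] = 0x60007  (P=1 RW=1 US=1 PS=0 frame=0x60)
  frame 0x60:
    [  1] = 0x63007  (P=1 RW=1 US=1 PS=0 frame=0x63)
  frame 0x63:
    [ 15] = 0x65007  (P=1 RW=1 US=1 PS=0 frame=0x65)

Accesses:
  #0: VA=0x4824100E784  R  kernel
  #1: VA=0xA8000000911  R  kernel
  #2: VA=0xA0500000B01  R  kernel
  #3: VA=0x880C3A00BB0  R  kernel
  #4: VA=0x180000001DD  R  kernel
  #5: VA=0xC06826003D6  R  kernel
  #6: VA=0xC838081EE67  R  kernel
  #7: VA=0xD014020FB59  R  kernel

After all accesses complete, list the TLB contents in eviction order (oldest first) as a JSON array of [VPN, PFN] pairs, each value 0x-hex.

Walk each access:
#0 VA=0x4824100E784 (r,kernel):
  [0] read 0x37 idx=9: raw=0x38007 flags P=1 W=1 U=1 S=0
  [1] read 0x38 idx=9: raw=0x3B007 flags P=1 W=1 U=1 S=0
  [2] read 0x3B idx=8: raw=0x3C007 flags P=1 W=1 U=1 S=0
  [3] read 0x3C idx=14: raw=0x3E007 flags P=1 W=1 U=1 S=0
  ✓ 0x3E784  — 4 lookups
#1 VA=0xA8000000911 (r,kernel):
  [0] read 0x37 idx=21: raw=0x6D000 flags P=0 W=0 U=0 S=0
  ⇒ fault: PAGE_NOT_PRESENT  — 1 lookups
#2 VA=0xA0500000B01 (r,kernel):
  [0] read 0x37 idx=20: raw=0x41007 flags P=1 W=1 U=1 S=0
  [1] read 0x41 idx=20: raw=0x45087 flags P=1 W=1 U=1 S=1
  ✓ 0x45B01 (huge @L1)  — 2 lookups
#3 VA=0x880C3A00BB0 (r,kernel):
  [0] read 0x37 idx=17: raw=0x48007 flags P=1 W=1 U=1 S=0
  [1] read 0x48 idx=3: raw=0x4C007 flags P=1 W=1 U=1 S=0
  [2] read 0x4C idx=29: raw=0x2E000 flags P=0 W=0 U=0 S=0
  ⇒ fault: PAGE_NOT_PRESENT  — 3 lookups
#4 VA=0x180000001DD (r,kernel):
  [0] read 0x37 idx=3: raw=0x57000 flags P=0 W=0 U=0 S=0
  ⇒ fault: PAGE_NOT_PRESENT  — 1 lookups
#5 VA=0xC06826003D6 (r,kernel):
  [0] read 0x37 idx=24: raw=0x4D007 flags P=1 W=1 U=1 S=0
  [1] read 0x4D idx=26: raw=0x4E007 flags P=1 W=1 U=1 S=0
  [2] read 0x4E idx=19: raw=0x27000 flags P=0 W=0 U=0 S=0
  ⇒ fault: PAGE_NOT_PRESENT  — 3 lookups
#6 VA=0xC838081EE67 (r,kernel):
  [0] read 0x37 idx=25: raw=0x51007 flags P=1 W=1 U=1 S=0
  [1] read 0x51 idx=14: raw=0x54007 flags P=1 W=1 U=1 S=0
  [2] read 0x54 idx=4: raw=0x58007 flags P=1 W=1 U=1 S=0
  [3] read 0x58 idx=30: raw=0x5B007 flags P=1 W=1 U=1 S=0
  ✓ 0x5BE67  — 4 lookups
#7 VA=0xD014020FB59 (r,kernel):
  [0] read 0x37 idx=26: raw=0x5C007 flags P=1 W=1 U=1 S=0
  [1] read 0x5C idx=5: raw=0x60007 flags P=1 W=1 U=1 S=0
  [2] read 0x60 idx=1: raw=0x63007 flags P=1 W=1 U=1 S=0
  [3] read 0x63 idx=15: raw=0x65007 flags P=1 W=1 U=1 S=0
  ✓ 0x65B59  — 4 lookups

TLB: [["0x4824100E", "0x3E"], ["0xA0500000", "0x45"], ["0xC838081E", "0x5B"], ["0xD014020F", "0x65"]]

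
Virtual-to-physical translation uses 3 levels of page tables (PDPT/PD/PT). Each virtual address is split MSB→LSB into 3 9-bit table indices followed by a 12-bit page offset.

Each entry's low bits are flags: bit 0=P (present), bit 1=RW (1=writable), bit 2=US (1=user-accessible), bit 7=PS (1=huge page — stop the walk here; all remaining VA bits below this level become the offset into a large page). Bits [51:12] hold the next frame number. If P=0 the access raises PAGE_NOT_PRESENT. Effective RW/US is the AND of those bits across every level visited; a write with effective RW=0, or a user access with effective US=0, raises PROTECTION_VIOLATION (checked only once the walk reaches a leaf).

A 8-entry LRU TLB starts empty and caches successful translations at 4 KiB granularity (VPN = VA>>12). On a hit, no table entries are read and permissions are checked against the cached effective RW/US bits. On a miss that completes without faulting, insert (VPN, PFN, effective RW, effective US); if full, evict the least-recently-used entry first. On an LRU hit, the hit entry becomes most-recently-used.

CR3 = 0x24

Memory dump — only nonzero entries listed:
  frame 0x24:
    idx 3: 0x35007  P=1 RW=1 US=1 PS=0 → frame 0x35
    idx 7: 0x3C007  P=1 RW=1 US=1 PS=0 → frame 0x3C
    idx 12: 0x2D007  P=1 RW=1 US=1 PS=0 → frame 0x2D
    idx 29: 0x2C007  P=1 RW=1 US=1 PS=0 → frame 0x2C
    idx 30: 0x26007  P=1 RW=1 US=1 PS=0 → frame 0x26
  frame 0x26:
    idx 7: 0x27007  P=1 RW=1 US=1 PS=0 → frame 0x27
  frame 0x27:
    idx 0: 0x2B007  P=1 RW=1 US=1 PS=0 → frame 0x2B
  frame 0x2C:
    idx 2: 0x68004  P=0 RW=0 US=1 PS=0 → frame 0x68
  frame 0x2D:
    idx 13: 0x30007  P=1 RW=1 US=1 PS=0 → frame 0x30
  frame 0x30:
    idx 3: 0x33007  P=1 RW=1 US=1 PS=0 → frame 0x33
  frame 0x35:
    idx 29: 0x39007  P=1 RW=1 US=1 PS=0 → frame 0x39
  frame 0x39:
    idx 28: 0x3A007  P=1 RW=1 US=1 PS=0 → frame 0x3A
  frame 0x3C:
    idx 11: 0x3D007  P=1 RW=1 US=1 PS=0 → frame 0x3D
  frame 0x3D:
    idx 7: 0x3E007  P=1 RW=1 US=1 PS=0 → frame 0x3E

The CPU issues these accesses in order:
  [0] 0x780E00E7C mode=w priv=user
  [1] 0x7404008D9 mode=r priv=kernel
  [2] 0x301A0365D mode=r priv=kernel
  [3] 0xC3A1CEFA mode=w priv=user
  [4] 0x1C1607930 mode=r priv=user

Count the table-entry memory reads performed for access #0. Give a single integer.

Walk each access:
#0 VA=0x780E00E7C (w,user):
  L0 @0x24[30] → 0x26007  P=1,RW=1,US=1,PS=0
  L1 @0x26[7] → 0x27007  P=1,RW=1,US=1,PS=0
  L2 @0x27[0] → 0x2B007  P=1,RW=1,US=1,PS=0
  ⇒ phys 0x2BE7C  [3 reads]
#1 VA=0x7404008D9 (r,kernel):
  L0 @0x24[29] → 0x2C007  P=1,RW=1,US=1,PS=0
  L1 @0x2C[2] → 0x68004  P=0,RW=0,US=1,PS=0
  ⇒ fault: PAGE_NOT_PRESENT  — 2 lookups
#2 VA=0x301A0365D (r,kernel):
  L0 @0x24[12] → 0x2D007  P=1,RW=1,US=1,PS=0
  L1 @0x2D[13] → 0x30007  P=1,RW=1,US=1,PS=0
  L2 @0x30[3] → 0x33007  P=1,RW=1,US=1,PS=0
  ⇒ phys 0x3365D  [3 reads]
#3 VA=0xC3A1CEFA (w,user):
  L0 @0x24[3] → 0x35007  P=1,RW=1,US=1,PS=0
  L1 @0x35[29] → 0x39007  P=1,RW=1,US=1,PS=0
  L2 @0x39[28] → 0x3A007  P=1,RW=1,US=1,PS=0
  ⇒ phys 0x3AEFA  [3 reads]
#4 VA=0x1C1607930 (r,user):
  L0 @0x24[7] → 0x3C007  P=1,RW=1,US=1,PS=0
  L1 @0x3C[11] → 0x3D007  P=1,RW=1,US=1,PS=0
  L2 @0x3D[7] → 0x3E007  P=1,RW=1,US=1,PS=0
  ⇒ phys 0x3E930  [3 reads]

Entries read for #0: 3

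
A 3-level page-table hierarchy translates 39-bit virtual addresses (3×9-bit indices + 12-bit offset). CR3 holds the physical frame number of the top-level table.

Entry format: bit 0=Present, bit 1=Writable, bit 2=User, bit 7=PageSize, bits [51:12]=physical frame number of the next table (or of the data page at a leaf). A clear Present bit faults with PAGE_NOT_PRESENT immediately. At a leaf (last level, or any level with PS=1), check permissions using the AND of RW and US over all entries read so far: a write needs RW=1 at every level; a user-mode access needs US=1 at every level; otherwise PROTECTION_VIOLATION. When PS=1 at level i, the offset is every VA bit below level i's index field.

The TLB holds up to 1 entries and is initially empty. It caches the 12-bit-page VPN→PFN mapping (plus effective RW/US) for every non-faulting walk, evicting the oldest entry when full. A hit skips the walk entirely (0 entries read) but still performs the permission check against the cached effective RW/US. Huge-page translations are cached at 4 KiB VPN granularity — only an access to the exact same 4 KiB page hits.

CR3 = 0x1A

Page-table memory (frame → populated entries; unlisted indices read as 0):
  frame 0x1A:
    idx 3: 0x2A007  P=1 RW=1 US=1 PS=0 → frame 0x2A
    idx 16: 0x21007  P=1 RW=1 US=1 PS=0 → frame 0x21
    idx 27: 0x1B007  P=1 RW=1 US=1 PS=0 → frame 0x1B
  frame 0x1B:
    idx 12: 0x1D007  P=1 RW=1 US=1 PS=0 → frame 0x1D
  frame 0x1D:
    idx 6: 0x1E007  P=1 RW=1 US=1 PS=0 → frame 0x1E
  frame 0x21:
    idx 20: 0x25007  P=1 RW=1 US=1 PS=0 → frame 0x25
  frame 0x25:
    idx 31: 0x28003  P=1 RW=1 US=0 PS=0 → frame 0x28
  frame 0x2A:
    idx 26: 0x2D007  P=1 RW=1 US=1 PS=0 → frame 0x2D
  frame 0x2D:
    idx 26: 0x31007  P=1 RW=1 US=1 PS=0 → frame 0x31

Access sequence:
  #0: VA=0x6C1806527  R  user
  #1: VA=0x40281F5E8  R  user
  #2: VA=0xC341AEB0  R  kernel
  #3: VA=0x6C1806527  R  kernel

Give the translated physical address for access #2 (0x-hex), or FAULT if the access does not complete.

Walk each access:
#0 VA=0x6C1806527 (r,user):
  lvl0: tbl 0x1A, slot 27 ⇒ 0x1B007 (P1/RW1/US1/PS0)
  lvl1: tbl 0x1B, slot 12 ⇒ 0x1D007 (P1/RW1/US1/PS0)
  lvl2: tbl 0x1D, slot 6 ⇒ 0x1E007 (P1/RW1/US1/PS0)
  ✓ 0x1E527  — 3 lookups
#1 VA=0x40281F5E8 (r,user):
  lvl0: tbl 0x1A, slot 16 ⇒ 0x21007 (P1/RW1/US1/PS0)
  lvl1: tbl 0x21, slot 20 ⇒ 0x25007 (P1/RW1/US1/PS0)
  lvl2: tbl 0x25, slot 31 ⇒ 0x28003 (P1/RW1/US0/PS0)
  ⇒ fault: PROTECTION_VIOLATION  — 3 lookups
#2 VA=0xC341AEB0 (r,kernel):
  lvl0: tbl 0x1A, slot 3 ⇒ 0x2A007 (P1/RW1/US1/PS0)
  lvl1: tbl 0x2A, slot 26 ⇒ 0x2D007 (P1/RW1/US1/PS0)
  lvl2: tbl 0x2D, slot 26 ⇒ 0x31007 (P1/RW1/US1/PS0)
  ✓ 0x31EB0  — 3 lookups
#3 VA=0x6C1806527 (r,kernel):
  lvl0: tbl 0x1A, slot 27 ⇒ 0x1B007 (P1/RW1/US1/PS0)
  lvl1: tbl 0x1B, slot 12 ⇒ 0x1D007 (P1/RW1/US1/PS0)
  lvl2: tbl 0x1D, slot 6 ⇒ 0x1E007 (P1/RW1/US1/PS0)
  ✓ 0x1E527  — 3 lookups

Access #2 PA: 0x31EB0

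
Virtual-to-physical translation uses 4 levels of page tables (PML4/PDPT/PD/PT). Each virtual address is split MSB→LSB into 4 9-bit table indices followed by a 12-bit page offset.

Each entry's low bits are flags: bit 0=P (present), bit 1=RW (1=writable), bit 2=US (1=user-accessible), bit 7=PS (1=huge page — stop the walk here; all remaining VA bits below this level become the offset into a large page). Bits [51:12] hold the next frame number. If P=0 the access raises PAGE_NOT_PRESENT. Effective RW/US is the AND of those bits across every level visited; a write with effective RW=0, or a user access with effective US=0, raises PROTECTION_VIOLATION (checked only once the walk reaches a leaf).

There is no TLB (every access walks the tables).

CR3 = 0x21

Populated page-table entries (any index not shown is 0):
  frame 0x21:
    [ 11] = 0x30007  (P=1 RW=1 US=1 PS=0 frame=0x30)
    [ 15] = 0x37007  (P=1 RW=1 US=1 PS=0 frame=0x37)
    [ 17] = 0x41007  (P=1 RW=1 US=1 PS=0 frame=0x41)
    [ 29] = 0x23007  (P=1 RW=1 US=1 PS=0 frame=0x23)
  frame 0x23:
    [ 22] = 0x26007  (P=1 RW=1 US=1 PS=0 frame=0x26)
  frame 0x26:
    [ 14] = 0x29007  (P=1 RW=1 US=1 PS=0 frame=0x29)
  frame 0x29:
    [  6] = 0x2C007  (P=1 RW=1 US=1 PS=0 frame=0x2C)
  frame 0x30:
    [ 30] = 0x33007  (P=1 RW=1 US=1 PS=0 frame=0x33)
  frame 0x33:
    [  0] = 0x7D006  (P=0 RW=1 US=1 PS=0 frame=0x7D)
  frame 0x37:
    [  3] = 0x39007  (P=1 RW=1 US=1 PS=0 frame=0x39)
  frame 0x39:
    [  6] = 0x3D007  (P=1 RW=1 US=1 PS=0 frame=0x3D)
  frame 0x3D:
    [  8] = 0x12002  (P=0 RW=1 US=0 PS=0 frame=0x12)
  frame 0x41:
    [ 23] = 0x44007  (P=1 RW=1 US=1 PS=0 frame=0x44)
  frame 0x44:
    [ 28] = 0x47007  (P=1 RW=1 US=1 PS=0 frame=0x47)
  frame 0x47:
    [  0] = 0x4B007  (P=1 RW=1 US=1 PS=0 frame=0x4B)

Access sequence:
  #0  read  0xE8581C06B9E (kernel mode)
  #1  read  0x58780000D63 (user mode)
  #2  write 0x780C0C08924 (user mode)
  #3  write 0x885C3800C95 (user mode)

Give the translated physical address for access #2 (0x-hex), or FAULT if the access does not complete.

Per-access translation:
#0 VA=0xE8581C06B9E (r,kernel):
  L0: frame=0x21 idx=29 entry=0x23007 [P=1 RW=1 US=1 PS=0]
  L1: frame=0x23 idx=22 entry=0x26007 [P=1 RW=1 US=1 PS=0]
  L2: frame=0x26 idx=14 entry=0x29007 [P=1 RW=1 US=1 PS=0]
  L3: frame=0x29 idx=6 entry=0x2C007 [P=1 RW=1 US=1 PS=0]
  → PA=0x2CB9E  (4 entries read)
#1 VA=0x58780000D63 (r,user):
  L0: frame=0x21 idx=11 entry=0x30007 [P=1 RW=1 US=1 PS=0]
  L1: frame=0x30 idx=30 entry=0x33007 [P=1 RW=1 US=1 PS=0]
  L2: frame=0x33 idx=0 entry=0x7D006 [P=0 RW=1 US=1 PS=0]
  ⇒ fault: PAGE_NOT_PRESENT  — 3 lookups
#2 VA=0x780C0C08924 (w,user):
  L0: frame=0x21 idx=15 entry=0x37007 [P=1 RW=1 US=1 PS=0]
  L1: frame=0x37 idx=3 entry=0x39007 [P=1 RW=1 US=1 PS=0]
  L2: frame=0x39 idx=6 entry=0x3D007 [P=1 RW=1 US=1 PS=0]
  L3: frame=0x3D idx=8 entry=0x12002 [P=0 RW=1 US=0 PS=0]
  ⇒ fault: PAGE_NOT_PRESENT  — 4 lookups
#3 VA=0x885C3800C95 (w,user):
  L0: frame=0x21 idx=17 entry=0x41007 [P=1 RW=1 US=1 PS=0]
  L1: frame=0x41 idx=23 entry=0x44007 [P=1 RW=1 US=1 PS=0]
  L2: frame=0x44 idx=28 entry=0x47007 [P=1 RW=1 US=1 PS=0]
  L3: frame=0x47 idx=0 entry=0x4B007 [P=1 RW=1 US=1 PS=0]
  → PA=0x4BC95  (4 entries read)

Access #2 PA: FAULT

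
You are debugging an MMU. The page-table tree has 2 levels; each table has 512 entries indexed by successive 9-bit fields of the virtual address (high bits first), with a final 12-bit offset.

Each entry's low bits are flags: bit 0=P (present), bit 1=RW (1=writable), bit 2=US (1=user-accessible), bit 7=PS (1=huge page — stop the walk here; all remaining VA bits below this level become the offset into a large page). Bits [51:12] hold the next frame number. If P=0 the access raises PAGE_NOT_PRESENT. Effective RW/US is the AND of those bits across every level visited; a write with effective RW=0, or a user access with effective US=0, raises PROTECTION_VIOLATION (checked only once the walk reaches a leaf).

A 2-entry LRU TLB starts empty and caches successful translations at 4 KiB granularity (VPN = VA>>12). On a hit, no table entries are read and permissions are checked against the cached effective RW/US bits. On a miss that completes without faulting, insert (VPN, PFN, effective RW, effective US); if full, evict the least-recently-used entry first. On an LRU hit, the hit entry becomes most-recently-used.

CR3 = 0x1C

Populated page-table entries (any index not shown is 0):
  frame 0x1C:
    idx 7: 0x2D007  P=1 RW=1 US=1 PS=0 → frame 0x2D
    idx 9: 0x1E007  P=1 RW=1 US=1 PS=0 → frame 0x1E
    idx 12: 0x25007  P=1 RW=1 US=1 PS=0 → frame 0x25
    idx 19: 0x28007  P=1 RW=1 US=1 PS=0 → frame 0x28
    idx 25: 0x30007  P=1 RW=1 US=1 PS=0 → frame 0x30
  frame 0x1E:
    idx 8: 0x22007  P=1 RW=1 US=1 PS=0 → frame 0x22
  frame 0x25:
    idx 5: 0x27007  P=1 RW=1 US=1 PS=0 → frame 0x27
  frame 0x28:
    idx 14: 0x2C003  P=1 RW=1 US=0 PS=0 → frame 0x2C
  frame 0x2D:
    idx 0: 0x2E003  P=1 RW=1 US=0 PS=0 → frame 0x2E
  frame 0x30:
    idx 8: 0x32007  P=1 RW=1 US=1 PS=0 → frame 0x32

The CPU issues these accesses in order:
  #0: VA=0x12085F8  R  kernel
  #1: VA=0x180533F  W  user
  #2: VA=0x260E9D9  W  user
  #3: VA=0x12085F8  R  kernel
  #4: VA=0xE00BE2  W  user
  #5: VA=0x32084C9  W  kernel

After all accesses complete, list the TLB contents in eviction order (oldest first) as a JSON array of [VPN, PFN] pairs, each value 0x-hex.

Walk each access:
#0 VA=0x12085F8 (r,kernel):
  [0] read 0x1C idx=9: raw=0x1E007 flags P=1 W=1 U=1 S=0
  [1] read 0x1E idx=8: raw=0x22007 flags P=1 W=1 U=1 S=0
  → PA=0x225F8  (2 entries read)
#1 VA=0x180533F (w,user):
  [0] read 0x1C idx=12: raw=0x25007 flags P=1 W=1 U=1 S=0
  [1] read 0x25 idx=5: raw=0x27007 flags P=1 W=1 U=1 S=0
  → PA=0x2733F  (2 entries read)
#2 VA=0x260E9D9 (w,user):
  [0] read 0x1C idx=19: raw=0x28007 flags P=1 W=1 U=1 S=0
  [1] read 0x28 idx=14: raw=0x2C003 flags P=1 W=1 U=0 S=0
  ⇒ fault: PROTECTION_VIOLATION  — 2 lookups
#3 VA=0x12085F8 (r,kernel):
  TLB hit vpn=0x1208 → PA=0x225F8
#4 VA=0xE00BE2 (w,user):
  [0] read 0x1C idx=7: raw=0x2D007 flags P=1 W=1 U=1 S=0
  [1] read 0x2D idx=0: raw=0x2E003 flags P=1 W=1 U=0 S=0
  ⇒ fault: PROTECTION_VIOLATION  — 2 lookups
#5 VA=0x32084C9 (w,kernel):
  [0] read 0x1C idx=25: raw=0x30007 flags P=1 W=1 U=1 S=0
  [1] read 0x30 idx=8: raw=0x32007 flags P=1 W=1 U=1 S=0
  → PA=0x324C9  (2 entries read)

TLB: [["0x1208", "0x22"], ["0x3208", "0x32"]]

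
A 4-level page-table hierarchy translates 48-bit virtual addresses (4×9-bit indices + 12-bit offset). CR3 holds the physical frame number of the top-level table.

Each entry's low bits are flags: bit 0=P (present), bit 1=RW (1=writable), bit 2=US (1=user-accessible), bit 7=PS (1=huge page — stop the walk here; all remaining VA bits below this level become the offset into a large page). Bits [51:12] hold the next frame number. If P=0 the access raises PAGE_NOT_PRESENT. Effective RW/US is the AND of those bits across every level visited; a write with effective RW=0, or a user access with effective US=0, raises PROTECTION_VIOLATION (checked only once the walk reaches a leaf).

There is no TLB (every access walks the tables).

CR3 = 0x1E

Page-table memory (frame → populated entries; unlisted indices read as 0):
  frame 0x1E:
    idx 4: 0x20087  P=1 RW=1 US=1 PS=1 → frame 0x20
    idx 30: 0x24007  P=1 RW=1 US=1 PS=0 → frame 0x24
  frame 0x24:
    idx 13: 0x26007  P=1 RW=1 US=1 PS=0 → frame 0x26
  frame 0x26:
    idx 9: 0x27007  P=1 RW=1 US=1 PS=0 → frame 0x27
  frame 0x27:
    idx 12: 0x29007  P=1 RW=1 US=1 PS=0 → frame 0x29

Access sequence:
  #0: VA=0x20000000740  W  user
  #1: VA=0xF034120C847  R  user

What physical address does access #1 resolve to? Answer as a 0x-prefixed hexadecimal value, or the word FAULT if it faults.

Per-access translation:
#0 VA=0x20000000740 (w,user):
  L0 @0x1E[4] → 0x20087  P=1,RW=1,US=1,PS=1
  ✓ 0x20740 (huge @L0)  — 1 lookups
#1 VA=0xF034120C847 (r,user):
  L0 @0x1E[30] → 0x24007  P=1,RW=1,US=1,PS=0
  L1 @0x24[13] → 0x26007  P=1,RW=1,US=1,PS=0
  L2 @0x26[9] → 0x27007  P=1,RW=1,US=1,PS=0
  L3 @0x27[12] → 0x29007  P=1,RW=1,US=1,PS=0
  ✓ 0x29847  — 4 lookups

Access #1 PA: 0x29847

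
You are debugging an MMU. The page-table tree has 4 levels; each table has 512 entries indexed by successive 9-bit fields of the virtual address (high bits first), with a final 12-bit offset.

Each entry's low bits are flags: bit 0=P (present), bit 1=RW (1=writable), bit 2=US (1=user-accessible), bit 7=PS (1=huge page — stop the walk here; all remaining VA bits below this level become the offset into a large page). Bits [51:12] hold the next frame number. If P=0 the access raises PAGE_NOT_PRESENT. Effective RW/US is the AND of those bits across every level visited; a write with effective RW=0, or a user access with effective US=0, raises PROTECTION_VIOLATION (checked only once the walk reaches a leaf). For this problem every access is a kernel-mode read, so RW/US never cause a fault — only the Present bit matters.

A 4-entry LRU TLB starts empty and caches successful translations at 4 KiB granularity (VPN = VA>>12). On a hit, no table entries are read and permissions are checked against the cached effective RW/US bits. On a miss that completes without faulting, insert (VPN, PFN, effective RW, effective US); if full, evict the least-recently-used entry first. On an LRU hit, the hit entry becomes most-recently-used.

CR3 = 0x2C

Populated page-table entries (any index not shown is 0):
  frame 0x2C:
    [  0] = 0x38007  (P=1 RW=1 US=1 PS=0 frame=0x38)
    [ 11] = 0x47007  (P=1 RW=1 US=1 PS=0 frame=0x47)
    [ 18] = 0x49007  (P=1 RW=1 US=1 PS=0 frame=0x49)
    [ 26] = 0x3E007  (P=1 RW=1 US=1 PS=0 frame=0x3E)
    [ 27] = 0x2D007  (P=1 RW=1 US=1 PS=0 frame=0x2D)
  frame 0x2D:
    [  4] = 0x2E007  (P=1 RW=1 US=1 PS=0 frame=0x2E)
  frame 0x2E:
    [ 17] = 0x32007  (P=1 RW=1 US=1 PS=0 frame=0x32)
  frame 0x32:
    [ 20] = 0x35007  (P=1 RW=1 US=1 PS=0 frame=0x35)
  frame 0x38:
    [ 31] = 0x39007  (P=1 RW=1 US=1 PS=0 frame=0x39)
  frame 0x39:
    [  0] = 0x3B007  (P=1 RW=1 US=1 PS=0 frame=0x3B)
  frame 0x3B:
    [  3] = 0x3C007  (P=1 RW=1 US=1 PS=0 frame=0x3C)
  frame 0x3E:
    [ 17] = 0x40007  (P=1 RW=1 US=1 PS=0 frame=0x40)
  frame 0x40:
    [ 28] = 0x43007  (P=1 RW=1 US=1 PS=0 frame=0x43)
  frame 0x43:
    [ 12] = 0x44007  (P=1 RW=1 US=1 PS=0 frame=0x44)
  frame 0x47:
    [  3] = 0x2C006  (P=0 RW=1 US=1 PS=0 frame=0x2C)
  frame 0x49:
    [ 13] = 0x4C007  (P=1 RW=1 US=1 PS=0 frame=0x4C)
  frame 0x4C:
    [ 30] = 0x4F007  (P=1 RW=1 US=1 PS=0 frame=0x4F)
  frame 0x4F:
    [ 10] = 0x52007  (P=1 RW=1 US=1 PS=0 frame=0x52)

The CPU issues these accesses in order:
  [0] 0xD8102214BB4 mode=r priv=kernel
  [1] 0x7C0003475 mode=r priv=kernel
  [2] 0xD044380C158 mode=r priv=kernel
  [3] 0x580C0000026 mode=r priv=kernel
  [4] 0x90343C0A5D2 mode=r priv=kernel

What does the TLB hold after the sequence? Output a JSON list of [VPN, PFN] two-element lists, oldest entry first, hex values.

Per-access translation:
#0 VA=0xD8102214BB4 (r,kernel):
  L0: frame=0x2C idx=27 entry=0x2D007 [P=1 RW=1 US=1 PS=0]
  L1: frame=0x2D idx=4 entry=0x2E007 [P=1 RW=1 US=1 PS=0]
  L2: frame=0x2E idx=17 entry=0x32007 [P=1 RW=1 US=1 PS=0]
  L3: frame=0x32 idx=20 entry=0x35007 [P=1 RW=1 US=1 PS=0]
  → PA=0x35BB4  (4 entries read)
#1 VA=0x7C0003475 (r,kernel):
  L0: frame=0x2C idx=0 entry=0x38007 [P=1 RW=1 US=1 PS=0]
  L1: frame=0x38 idx=31 entry=0x39007 [P=1 RW=1 US=1 PS=0]
  L2: frame=0x39 idx=0 entry=0x3B007 [P=1 RW=1 US=1 PS=0]
  L3: frame=0x3B idx=3 entry=0x3C007 [P=1 RW=1 US=1 PS=0]
  → PA=0x3C475  (4 entries read)
#2 VA=0xD044380C158 (r,kernel):
  L0: frame=0x2C idx=26 entry=0x3E007 [P=1 RW=1 US=1 PS=0]
  L1: frame=0x3E idx=17 entry=0x40007 [P=1 RW=1 US=1 PS=0]
  L2: frame=0x40 idx=28 entry=0x43007 [P=1 RW=1 US=1 PS=0]
  L3: frame=0x43 idx=12 entry=0x44007 [P=1 RW=1 US=1 PS=0]
  → PA=0x44158  (4 entries read)
#3 VA=0x580C0000026 (r,kernel):
  L0: frame=0x2C idx=11 entry=0x47007 [P=1 RW=1 US=1 PS=0]
  L1: frame=0x47 idx=3 entry=0x2C006 [P=0 RW=1 US=1 PS=0]
  ⇒ fault: PAGE_NOT_PRESENT  — 2 lookups
#4 VA=0x90343C0A5D2 (r,kernel):
  L0: frame=0x2C idx=18 entry=0x49007 [P=1 RW=1 US=1 PS=0]
  L1: frame=0x49 idx=13 entry=0x4C007 [P=1 RW=1 US=1 PS=0]
  L2: frame=0x4C idx=30 entry=0x4F007 [P=1 RW=1 US=1 PS=0]
  L3: frame=0x4F idx=10 entry=0x52007 [P=1 RW=1 US=1 PS=0]
  → PA=0x525D2  (4 entries read)

TLB: [["0xD8102214", "0x35"], ["0x7C0003", "0x3C"], ["0xD044380C", "0x44"], ["0x90343C0A", "0x52"]]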